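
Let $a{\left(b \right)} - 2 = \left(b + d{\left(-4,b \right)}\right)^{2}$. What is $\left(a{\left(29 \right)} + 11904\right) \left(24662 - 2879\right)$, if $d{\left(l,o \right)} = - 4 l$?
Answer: $303458973$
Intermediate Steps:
$a{\left(b \right)} = 2 + \left(16 + b\right)^{2}$ ($a{\left(b \right)} = 2 + \left(b - -16\right)^{2} = 2 + \left(b + 16\right)^{2} = 2 + \left(16 + b\right)^{2}$)
$\left(a{\left(29 \right)} + 11904\right) \left(24662 - 2879\right) = \left(\left(2 + \left(16 + 29\right)^{2}\right) + 11904\right) \left(24662 - 2879\right) = \left(\left(2 + 45^{2}\right) + 11904\right) 21783 = \left(\left(2 + 2025\right) + 11904\right) 21783 = \left(2027 + 11904\right) 21783 = 13931 \cdot 21783 = 303458973$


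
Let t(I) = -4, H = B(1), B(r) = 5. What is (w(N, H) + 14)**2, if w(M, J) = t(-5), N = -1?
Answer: 100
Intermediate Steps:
H = 5
w(M, J) = -4
(w(N, H) + 14)**2 = (-4 + 14)**2 = 10**2 = 100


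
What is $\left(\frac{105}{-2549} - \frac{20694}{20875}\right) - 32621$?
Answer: $- \frac{1735830583756}{53210375} \approx -32622.0$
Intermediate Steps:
$\left(\frac{105}{-2549} - \frac{20694}{20875}\right) - 32621 = \left(105 \left(- \frac{1}{2549}\right) - \frac{20694}{20875}\right) - 32621 = \left(- \frac{105}{2549} - \frac{20694}{20875}\right) - 32621 = - \frac{54940881}{53210375} - 32621 = - \frac{1735830583756}{53210375}$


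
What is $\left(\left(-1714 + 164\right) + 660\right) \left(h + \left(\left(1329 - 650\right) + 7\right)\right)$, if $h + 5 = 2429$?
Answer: $-2767900$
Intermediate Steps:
$h = 2424$ ($h = -5 + 2429 = 2424$)
$\left(\left(-1714 + 164\right) + 660\right) \left(h + \left(\left(1329 - 650\right) + 7\right)\right) = \left(\left(-1714 + 164\right) + 660\right) \left(2424 + \left(\left(1329 - 650\right) + 7\right)\right) = \left(-1550 + 660\right) \left(2424 + \left(679 + 7\right)\right) = - 890 \left(2424 + 686\right) = \left(-890\right) 3110 = -2767900$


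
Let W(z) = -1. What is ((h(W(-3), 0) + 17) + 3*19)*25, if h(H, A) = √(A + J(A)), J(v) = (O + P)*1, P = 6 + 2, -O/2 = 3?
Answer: 1850 + 25*√2 ≈ 1885.4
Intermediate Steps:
O = -6 (O = -2*3 = -6)
P = 8
J(v) = 2 (J(v) = (-6 + 8)*1 = 2*1 = 2)
h(H, A) = √(2 + A) (h(H, A) = √(A + 2) = √(2 + A))
((h(W(-3), 0) + 17) + 3*19)*25 = ((√(2 + 0) + 17) + 3*19)*25 = ((√2 + 17) + 57)*25 = ((17 + √2) + 57)*25 = (74 + √2)*25 = 1850 + 25*√2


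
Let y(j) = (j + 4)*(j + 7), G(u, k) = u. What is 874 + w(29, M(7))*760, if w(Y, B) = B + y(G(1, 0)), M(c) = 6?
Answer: 35834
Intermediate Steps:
y(j) = (4 + j)*(7 + j)
w(Y, B) = 40 + B (w(Y, B) = B + (28 + 1**2 + 11*1) = B + (28 + 1 + 11) = B + 40 = 40 + B)
874 + w(29, M(7))*760 = 874 + (40 + 6)*760 = 874 + 46*760 = 874 + 34960 = 35834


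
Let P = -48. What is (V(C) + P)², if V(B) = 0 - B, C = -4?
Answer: 1936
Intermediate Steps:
V(B) = -B
(V(C) + P)² = (-1*(-4) - 48)² = (4 - 48)² = (-44)² = 1936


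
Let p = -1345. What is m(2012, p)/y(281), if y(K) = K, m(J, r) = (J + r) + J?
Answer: 2679/281 ≈ 9.5338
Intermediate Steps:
m(J, r) = r + 2*J
m(2012, p)/y(281) = (-1345 + 2*2012)/281 = (-1345 + 4024)*(1/281) = 2679*(1/281) = 2679/281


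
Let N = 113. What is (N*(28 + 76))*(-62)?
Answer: -728624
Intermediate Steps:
(N*(28 + 76))*(-62) = (113*(28 + 76))*(-62) = (113*104)*(-62) = 11752*(-62) = -728624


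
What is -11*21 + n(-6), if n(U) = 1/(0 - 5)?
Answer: -1156/5 ≈ -231.20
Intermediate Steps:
n(U) = -⅕ (n(U) = 1/(-5) = -⅕)
-11*21 + n(-6) = -11*21 - ⅕ = -231 - ⅕ = -1156/5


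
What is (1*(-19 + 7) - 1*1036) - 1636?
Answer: -2684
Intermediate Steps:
(1*(-19 + 7) - 1*1036) - 1636 = (1*(-12) - 1036) - 1636 = (-12 - 1036) - 1636 = -1048 - 1636 = -2684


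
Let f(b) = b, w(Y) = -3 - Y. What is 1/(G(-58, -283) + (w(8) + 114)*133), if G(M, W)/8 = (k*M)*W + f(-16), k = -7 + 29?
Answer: 1/2902435 ≈ 3.4454e-7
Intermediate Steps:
k = 22
G(M, W) = -128 + 176*M*W (G(M, W) = 8*((22*M)*W - 16) = 8*(22*M*W - 16) = 8*(-16 + 22*M*W) = -128 + 176*M*W)
1/(G(-58, -283) + (w(8) + 114)*133) = 1/((-128 + 176*(-58)*(-283)) + ((-3 - 1*8) + 114)*133) = 1/((-128 + 2888864) + ((-3 - 8) + 114)*133) = 1/(2888736 + (-11 + 114)*133) = 1/(2888736 + 103*133) = 1/(2888736 + 13699) = 1/2902435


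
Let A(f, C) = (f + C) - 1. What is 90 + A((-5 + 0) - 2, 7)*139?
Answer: -49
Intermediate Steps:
A(f, C) = -1 + C + f (A(f, C) = (C + f) - 1 = -1 + C + f)
90 + A((-5 + 0) - 2, 7)*139 = 90 + (-1 + 7 + ((-5 + 0) - 2))*139 = 90 + (-1 + 7 + (-5 - 2))*139 = 90 + (-1 + 7 - 7)*139 = 90 - 1*139 = 90 - 139 = -49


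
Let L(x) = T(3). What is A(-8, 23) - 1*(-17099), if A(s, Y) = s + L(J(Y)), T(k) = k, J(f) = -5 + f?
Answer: 17094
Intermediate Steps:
L(x) = 3
A(s, Y) = 3 + s (A(s, Y) = s + 3 = 3 + s)
A(-8, 23) - 1*(-17099) = (3 - 8) - 1*(-17099) = -5 + 17099 = 17094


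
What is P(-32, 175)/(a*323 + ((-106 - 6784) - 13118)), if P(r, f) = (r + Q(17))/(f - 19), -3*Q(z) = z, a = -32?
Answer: 113/14200992 ≈ 7.9572e-6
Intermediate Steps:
Q(z) = -z/3
P(r, f) = (-17/3 + r)/(-19 + f) (P(r, f) = (r - ⅓*17)/(f - 19) = (r - 17/3)/(-19 + f) = (-17/3 + r)/(-19 + f))
P(-32, 175)/(a*323 + ((-106 - 6784) - 13118)) = ((-17/3 - 32)/(-19 + 175))/(-32*323 + ((-106 - 6784) - 13118)) = (-113/3/156)/(-10336 + (-6890 - 13118)) = ((1/156)*(-113/3))/(-10336 - 20008) = -113/468/(-30344) = -113/468*(-1/30344) = 113/14200992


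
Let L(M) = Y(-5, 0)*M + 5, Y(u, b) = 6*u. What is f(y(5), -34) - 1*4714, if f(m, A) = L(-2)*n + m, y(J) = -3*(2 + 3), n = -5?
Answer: -5054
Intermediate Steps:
L(M) = 5 - 30*M (L(M) = (6*(-5))*M + 5 = -30*M + 5 = 5 - 30*M)
y(J) = -15 (y(J) = -3*5 = -15)
f(m, A) = -325 + m (f(m, A) = (5 - 30*(-2))*(-5) + m = (5 + 60)*(-5) + m = 65*(-5) + m = -325 + m)
f(y(5), -34) - 1*4714 = (-325 - 15) - 1*4714 = -340 - 4714 = -5054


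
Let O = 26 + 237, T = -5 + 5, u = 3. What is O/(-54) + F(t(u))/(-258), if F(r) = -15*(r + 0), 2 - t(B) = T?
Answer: -11039/2322 ≈ -4.7541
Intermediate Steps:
T = 0
O = 263
t(B) = 2 (t(B) = 2 - 1*0 = 2 + 0 = 2)
F(r) = -15*r
O/(-54) + F(t(u))/(-258) = 263/(-54) - 15*2/(-258) = 263*(-1/54) - 30*(-1/258) = -263/54 + 5/43 = -11039/2322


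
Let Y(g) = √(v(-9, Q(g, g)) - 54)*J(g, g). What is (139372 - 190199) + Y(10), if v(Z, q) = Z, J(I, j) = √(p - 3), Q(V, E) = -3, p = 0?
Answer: -50827 - 3*√21 ≈ -50841.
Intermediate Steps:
J(I, j) = I*√3 (J(I, j) = √(0 - 3) = √(-3) = I*√3)
Y(g) = -3*√21 (Y(g) = √(-9 - 54)*(I*√3) = √(-63)*(I*√3) = (3*I*√7)*(I*√3) = -3*√21)
(139372 - 190199) + Y(10) = (139372 - 190199) - 3*√21 = -50827 - 3*√21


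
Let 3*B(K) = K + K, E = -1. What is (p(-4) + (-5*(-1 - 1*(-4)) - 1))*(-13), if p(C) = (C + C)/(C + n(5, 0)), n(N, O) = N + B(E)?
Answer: 520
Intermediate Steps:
B(K) = 2*K/3 (B(K) = (K + K)/3 = (2*K)/3 = 2*K/3)
n(N, O) = -⅔ + N (n(N, O) = N + (⅔)*(-1) = N - ⅔ = -⅔ + N)
p(C) = 2*C/(13/3 + C) (p(C) = (C + C)/(C + (-⅔ + 5)) = (2*C)/(C + 13/3) = (2*C)/(13/3 + C) = 2*C/(13/3 + C))
(p(-4) + (-5*(-1 - 1*(-4)) - 1))*(-13) = (6*(-4)/(13 + 3*(-4)) + (-5*(-1 - 1*(-4)) - 1))*(-13) = (6*(-4)/(13 - 12) + (-5*(-1 + 4) - 1))*(-13) = (6*(-4)/1 + (-5*3 - 1))*(-13) = (6*(-4)*1 + (-15 - 1))*(-13) = (-24 - 16)*(-13) = -40*(-13) = 520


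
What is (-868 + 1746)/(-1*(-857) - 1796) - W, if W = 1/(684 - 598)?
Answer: -76447/80754 ≈ -0.94666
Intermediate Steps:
W = 1/86 ≈ 0.011628
(-868 + 1746)/(-1*(-857) - 1796) - W = (-868 + 1746)/(-1*(-857) - 1796) - 1*1/86 = 878/(857 - 1796) - 1/86 = 878/(-939) - 1/86 = 878*(-1/939) - 1/86 = -878/939 - 1/86 = -76447/80754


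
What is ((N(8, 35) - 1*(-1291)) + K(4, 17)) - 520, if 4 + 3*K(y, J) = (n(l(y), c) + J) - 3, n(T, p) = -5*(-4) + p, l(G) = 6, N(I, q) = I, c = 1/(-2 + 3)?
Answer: 2368/3 ≈ 789.33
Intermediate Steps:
c = 1 (c = 1/1 = 1)
n(T, p) = 20 + p
K(y, J) = 14/3 + J/3 (K(y, J) = -4/3 + (((20 + 1) + J) - 3)/3 = -4/3 + ((21 + J) - 3)/3 = -4/3 + (18 + J)/3 = -4/3 + (6 + J/3) = 14/3 + J/3)
((N(8, 35) - 1*(-1291)) + K(4, 17)) - 520 = ((8 - 1*(-1291)) + (14/3 + (⅓)*17)) - 520 = ((8 + 1291) + (14/3 + 17/3)) - 520 = (1299 + 31/3) - 520 = 3928/3 - 520 = 2368/3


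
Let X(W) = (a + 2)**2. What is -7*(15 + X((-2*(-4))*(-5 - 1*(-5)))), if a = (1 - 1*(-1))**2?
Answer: -357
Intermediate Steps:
a = 4 (a = (1 + 1)**2 = 2**2 = 4)
X(W) = 36 (X(W) = (4 + 2)**2 = 6**2 = 36)
-7*(15 + X((-2*(-4))*(-5 - 1*(-5)))) = -7*(15 + 36) = -7*51 = -357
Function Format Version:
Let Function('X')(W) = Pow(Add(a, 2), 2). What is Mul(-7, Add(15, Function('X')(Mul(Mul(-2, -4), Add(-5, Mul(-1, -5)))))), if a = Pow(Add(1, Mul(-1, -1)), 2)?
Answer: -357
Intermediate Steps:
a = 4 (a = Pow(Add(1, 1), 2) = Pow(2, 2) = 4)
Function('X')(W) = 36 (Function('X')(W) = Pow(Add(4, 2), 2) = Pow(6, 2) = 36)
Mul(-7, Add(15, Function('X')(Mul(Mul(-2, -4), Add(-5, Mul(-1, -5)))))) = Mul(-7, Add(15, 36)) = Mul(-7, 51) = -357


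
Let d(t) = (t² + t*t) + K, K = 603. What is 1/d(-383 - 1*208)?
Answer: 1/699165 ≈ 1.4303e-6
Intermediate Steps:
d(t) = 603 + 2*t² (d(t) = (t² + t*t) + 603 = (t² + t²) + 603 = 2*t² + 603 = 603 + 2*t²)
1/d(-383 - 1*208) = 1/(603 + 2*(-383 - 1*208)²) = 1/(603 + 2*(-383 - 208)²) = 1/(603 + 2*(-591)²) = 1/(603 + 2*349281) = 1/(603 + 698562) = 1/699165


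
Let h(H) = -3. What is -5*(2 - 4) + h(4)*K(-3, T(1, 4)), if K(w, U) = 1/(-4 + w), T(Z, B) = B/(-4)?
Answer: 73/7 ≈ 10.429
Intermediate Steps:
T(Z, B) = -B/4 (T(Z, B) = B*(-¼) = -B/4)
-5*(2 - 4) + h(4)*K(-3, T(1, 4)) = -5*(2 - 4) - 3/(-4 - 3) = -5*(-2) - 3/(-7) = 10 - 3*(-⅐) = 10 + 3/7 = 73/7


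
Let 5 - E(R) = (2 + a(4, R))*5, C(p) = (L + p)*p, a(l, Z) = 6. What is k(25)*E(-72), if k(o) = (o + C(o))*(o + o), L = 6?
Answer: -1400000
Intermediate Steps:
C(p) = p*(6 + p) (C(p) = (6 + p)*p = p*(6 + p))
k(o) = 2*o*(o + o*(6 + o)) (k(o) = (o + o*(6 + o))*(o + o) = (o + o*(6 + o))*(2*o) = 2*o*(o + o*(6 + o)))
E(R) = -35 (E(R) = 5 - (2 + 6)*5 = 5 - 8*5 = 5 - 1*40 = 5 - 40 = -35)
k(25)*E(-72) = (2*25²*(7 + 25))*(-35) = (2*625*32)*(-35) = 40000*(-35) = -1400000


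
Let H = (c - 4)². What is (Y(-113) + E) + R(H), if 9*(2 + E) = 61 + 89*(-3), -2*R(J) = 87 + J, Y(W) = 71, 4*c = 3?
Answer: -769/288 ≈ -2.6701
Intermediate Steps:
c = ¾ (c = (¼)*3 = ¾ ≈ 0.75000)
H = 169/16 (H = (¾ - 4)² = (-13/4)² = 169/16 ≈ 10.563)
R(J) = -87/2 - J/2 (R(J) = -(87 + J)/2 = -87/2 - J/2)
E = -224/9 (E = -2 + (61 + 89*(-3))/9 = -2 + (61 - 267)/9 = -2 + (⅑)*(-206) = -2 - 206/9 = -224/9 ≈ -24.889)
(Y(-113) + E) + R(H) = (71 - 224/9) + (-87/2 - ½*169/16) = 415/9 + (-87/2 - 169/32) = 415/9 - 1561/32 = -769/288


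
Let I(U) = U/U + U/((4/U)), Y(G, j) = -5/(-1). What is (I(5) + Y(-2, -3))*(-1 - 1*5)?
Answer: -147/2 ≈ -73.500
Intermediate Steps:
Y(G, j) = 5 (Y(G, j) = -5*(-1) = 5)
I(U) = 1 + U**2/4 (I(U) = 1 + U*(U/4) = 1 + U**2/4)
(I(5) + Y(-2, -3))*(-1 - 1*5) = ((1 + (1/4)*5**2) + 5)*(-1 - 1*5) = ((1 + (1/4)*25) + 5)*(-1 - 5) = ((1 + 25/4) + 5)*(-6) = (29/4 + 5)*(-6) = (49/4)*(-6) = -147/2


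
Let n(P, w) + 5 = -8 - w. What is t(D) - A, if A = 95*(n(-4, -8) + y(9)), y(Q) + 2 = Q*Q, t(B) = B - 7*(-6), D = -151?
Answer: -7139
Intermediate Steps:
t(B) = 42 + B (t(B) = B + 42 = 42 + B)
n(P, w) = -13 - w (n(P, w) = -5 + (-8 - w) = -13 - w)
y(Q) = -2 + Q² (y(Q) = -2 + Q*Q = -2 + Q²)
A = 7030 (A = 95*((-13 - 1*(-8)) + (-2 + 9²)) = 95*((-13 + 8) + (-2 + 81)) = 95*(-5 + 79) = 95*74 = 7030)
t(D) - A = (42 - 151) - 1*7030 = -109 - 7030 = -7139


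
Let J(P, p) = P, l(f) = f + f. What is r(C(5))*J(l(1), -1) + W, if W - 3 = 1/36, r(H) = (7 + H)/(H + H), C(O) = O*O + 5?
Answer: 767/180 ≈ 4.2611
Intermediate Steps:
l(f) = 2*f
C(O) = 5 + O² (C(O) = O² + 5 = 5 + O²)
r(H) = (7 + H)/(2*H) (r(H) = (7 + H)/((2*H)) = (7 + H)*(1/(2*H)) = (7 + H)/(2*H))
W = 109/36 (W = 3 + 1/36 = 109/36 ≈ 3.0278)
r(C(5))*J(l(1), -1) + W = ((7 + (5 + 5²))/(2*(5 + 5²)))*(2*1) + 109/36 = ((7 + (5 + 25))/(2*(5 + 25)))*2 + 109/36 = ((½)*(7 + 30)/30)*2 + 109/36 = ((½)*(1/30)*37)*2 + 109/36 = (37/60)*2 + 109/36 = 37/30 + 109/36 = 767/180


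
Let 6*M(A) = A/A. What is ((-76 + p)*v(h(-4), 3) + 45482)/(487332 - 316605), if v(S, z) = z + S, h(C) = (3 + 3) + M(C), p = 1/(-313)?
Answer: 84106801/320625306 ≈ 0.26232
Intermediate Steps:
M(A) = 1/6 (M(A) = (A/A)/6 = (1/6)*1 = 1/6)
p = -1/313 ≈ -0.0031949
h(C) = 37/6 (h(C) = (3 + 3) + 1/6 = 6 + 1/6 = 37/6)
v(S, z) = S + z
((-76 + p)*v(h(-4), 3) + 45482)/(487332 - 316605) = ((-76 - 1/313)*(37/6 + 3) + 45482)/(487332 - 316605) = (-23789/313*55/6 + 45482)/170727 = (-1308395/1878 + 45482)*(1/170727) = (84106801/1878)*(1/170727) = 84106801/320625306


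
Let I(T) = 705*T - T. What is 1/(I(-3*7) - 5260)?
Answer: -1/20044 ≈ -4.9890e-5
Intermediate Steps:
I(T) = 704*T
1/(I(-3*7) - 5260) = 1/(704*(-3*7) - 5260) = 1/(704*(-21) - 5260) = 1/(-14784 - 5260) = 1/(-20044) = -1/20044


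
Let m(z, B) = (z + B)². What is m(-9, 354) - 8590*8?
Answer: 50305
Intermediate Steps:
m(z, B) = (B + z)²
m(-9, 354) - 8590*8 = (354 - 9)² - 8590*8 = 345² - 68720 = 119025 - 68720 = 50305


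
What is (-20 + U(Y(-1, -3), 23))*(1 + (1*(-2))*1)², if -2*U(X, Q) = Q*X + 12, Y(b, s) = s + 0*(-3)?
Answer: 17/2 ≈ 8.5000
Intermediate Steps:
Y(b, s) = s (Y(b, s) = s + 0 = s)
U(X, Q) = -6 - Q*X/2 (U(X, Q) = -(Q*X + 12)/2 = -(12 + Q*X)/2 = -6 - Q*X/2)
(-20 + U(Y(-1, -3), 23))*(1 + (1*(-2))*1)² = (-20 + (-6 - ½*23*(-3)))*(1 + (1*(-2))*1)² = (-20 + (-6 + 69/2))*(1 - 2*1)² = (-20 + 57/2)*(1 - 2)² = (17/2)*(-1)² = (17/2)*1 = 17/2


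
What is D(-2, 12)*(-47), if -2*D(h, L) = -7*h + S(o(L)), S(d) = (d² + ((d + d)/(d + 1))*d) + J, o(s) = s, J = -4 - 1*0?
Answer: 53815/13 ≈ 4139.6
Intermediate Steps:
J = -4 (J = -4 + 0 = -4)
S(d) = -4 + d² + 2*d²/(1 + d) (S(d) = (d² + ((d + d)/(d + 1))*d) - 4 = (d² + ((2*d)/(1 + d))*d) - 4 = (d² + (2*d/(1 + d))*d) - 4 = (d² + 2*d²/(1 + d)) - 4 = -4 + d² + 2*d²/(1 + d))
D(h, L) = 7*h/2 - (-4 + L³ - 4*L + 3*L²)/(2*(1 + L)) (D(h, L) = -(-7*h + (-4 + L³ - 4*L + 3*L²)/(1 + L))/2 = 7*h/2 - (-4 + L³ - 4*L + 3*L²)/(2*(1 + L)))
D(-2, 12)*(-47) = ((4 - 1*12³ - 3*12² + 4*12 + 7*(-2)*(1 + 12))/(2*(1 + 12)))*(-47) = ((½)*(4 - 1*1728 - 3*144 + 48 + 7*(-2)*13)/13)*(-47) = ((½)*(1/13)*(4 - 1728 - 432 + 48 - 182))*(-47) = ((½)*(1/13)*(-2290))*(-47) = -1145/13*(-47) = 53815/13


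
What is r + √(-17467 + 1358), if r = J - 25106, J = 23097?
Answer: -2009 + I*√16109 ≈ -2009.0 + 126.92*I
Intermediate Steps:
r = -2009 (r = 23097 - 25106 = -2009)
r + √(-17467 + 1358) = -2009 + √(-17467 + 1358) = -2009 + √(-16109) = -2009 + I*√16109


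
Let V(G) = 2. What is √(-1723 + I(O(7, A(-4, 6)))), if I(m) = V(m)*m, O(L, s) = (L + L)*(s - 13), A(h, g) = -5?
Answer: I*√2227 ≈ 47.191*I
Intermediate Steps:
O(L, s) = 2*L*(-13 + s) (O(L, s) = (2*L)*(-13 + s) = 2*L*(-13 + s))
I(m) = 2*m
√(-1723 + I(O(7, A(-4, 6)))) = √(-1723 + 2*(2*7*(-13 - 5))) = √(-1723 + 2*(2*7*(-18))) = √(-1723 + 2*(-252)) = √(-1723 - 504) = √(-2227) = I*√2227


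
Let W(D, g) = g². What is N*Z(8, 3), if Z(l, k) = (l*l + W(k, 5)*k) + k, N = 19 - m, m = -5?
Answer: 3408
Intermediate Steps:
N = 24 (N = 19 - 1*(-5) = 19 + 5 = 24)
Z(l, k) = l² + 26*k (Z(l, k) = (l*l + 5²*k) + k = (l² + 25*k) + k = l² + 26*k)
N*Z(8, 3) = 24*(8² + 26*3) = 24*(64 + 78) = 24*142 = 3408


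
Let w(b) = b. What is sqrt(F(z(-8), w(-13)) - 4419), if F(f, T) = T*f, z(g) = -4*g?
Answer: I*sqrt(4835) ≈ 69.534*I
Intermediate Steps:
sqrt(F(z(-8), w(-13)) - 4419) = sqrt(-(-52)*(-8) - 4419) = sqrt(-13*32 - 4419) = sqrt(-416 - 4419) = sqrt(-4835) = I*sqrt(4835)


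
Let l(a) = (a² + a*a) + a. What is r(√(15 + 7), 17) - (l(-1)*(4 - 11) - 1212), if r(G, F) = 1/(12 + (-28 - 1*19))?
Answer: 42664/35 ≈ 1219.0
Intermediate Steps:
l(a) = a + 2*a² (l(a) = (a² + a²) + a = 2*a² + a = a + 2*a²)
r(G, F) = -1/35 (r(G, F) = 1/(12 + (-28 - 19)) = 1/(12 - 47) = 1/(-35) = -1/35)
r(√(15 + 7), 17) - (l(-1)*(4 - 11) - 1212) = -1/35 - ((-(1 + 2*(-1)))*(4 - 11) - 1212) = -1/35 - (-(1 - 2)*(-7) - 1212) = -1/35 - (-1*(-1)*(-7) - 1212) = -1/35 - (1*(-7) - 1212) = -1/35 - (-7 - 1212) = -1/35 - 1*(-1219) = -1/35 + 1219 = 42664/35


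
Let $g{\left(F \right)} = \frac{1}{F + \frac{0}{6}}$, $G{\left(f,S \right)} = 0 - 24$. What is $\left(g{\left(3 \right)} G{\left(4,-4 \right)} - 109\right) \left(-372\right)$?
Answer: $43524$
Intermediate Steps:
$G{\left(f,S \right)} = -24$ ($G{\left(f,S \right)} = 0 - 24 = -24$)
$g{\left(F \right)} = \frac{1}{F}$ ($g{\left(F \right)} = \frac{1}{F + 0 \cdot \frac{1}{6}} = \frac{1}{F + 0} = \frac{1}{F}$)
$\left(g{\left(3 \right)} G{\left(4,-4 \right)} - 109\right) \left(-372\right) = \left(\frac{1}{3} \left(-24\right) - 109\right) \left(-372\right) = \left(-8 - 109\right) \left(-372\right) = \left(-117\right) \left(-372\right) = 43524$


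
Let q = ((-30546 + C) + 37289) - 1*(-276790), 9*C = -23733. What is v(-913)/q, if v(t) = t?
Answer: -83/25536 ≈ -0.0032503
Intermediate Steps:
C = -2637 (C = (⅑)*(-23733) = -2637)
q = 280896 (q = ((-30546 - 2637) + 37289) - 1*(-276790) = (-33183 + 37289) + 276790 = 4106 + 276790 = 280896)
v(-913)/q = -913/280896 = -913*1/280896 = -83/25536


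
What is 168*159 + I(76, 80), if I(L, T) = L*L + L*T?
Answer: 38568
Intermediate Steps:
I(L, T) = L**2 + L*T
168*159 + I(76, 80) = 168*159 + 76*(76 + 80) = 26712 + 76*156 = 26712 + 11856 = 38568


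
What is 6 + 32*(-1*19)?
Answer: -602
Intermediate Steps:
6 + 32*(-1*19) = 6 + 32*(-19) = 6 - 608 = -602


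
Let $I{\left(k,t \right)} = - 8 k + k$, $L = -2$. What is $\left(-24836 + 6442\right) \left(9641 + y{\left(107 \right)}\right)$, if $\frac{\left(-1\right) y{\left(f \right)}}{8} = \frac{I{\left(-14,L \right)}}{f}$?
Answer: $- \frac{18960590382}{107} \approx -1.772 \cdot 10^{8}$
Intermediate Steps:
$I{\left(k,t \right)} = - 7 k$
$y{\left(f \right)} = - \frac{784}{f}$ ($y{\left(f \right)} = - 8 \frac{\left(-7\right) \left(-14\right)}{f} = - 8 \frac{98}{f} = - \frac{784}{f}$)
$\left(-24836 + 6442\right) \left(9641 + y{\left(107 \right)}\right) = \left(-24836 + 6442\right) \left(9641 - \frac{784}{107}\right) = - 18394 \left(9641 - \frac{784}{107}\right) = \left(-18394\right) \frac{1030803}{107} = - \frac{18960590382}{107}$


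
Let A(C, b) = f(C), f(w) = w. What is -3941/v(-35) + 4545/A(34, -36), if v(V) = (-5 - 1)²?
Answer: 14813/612 ≈ 24.204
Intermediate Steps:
v(V) = 36 (v(V) = (-6)² = 36)
A(C, b) = C
-3941/v(-35) + 4545/A(34, -36) = -3941/36 + 4545/34 = 14813/612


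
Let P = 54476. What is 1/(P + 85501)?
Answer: 1/139977 ≈ 7.1440e-6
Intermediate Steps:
1/(P + 85501) = 1/(54476 + 85501) = 1/139977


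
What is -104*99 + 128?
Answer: -10168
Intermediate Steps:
-104*99 + 128 = -10296 + 128 = -10168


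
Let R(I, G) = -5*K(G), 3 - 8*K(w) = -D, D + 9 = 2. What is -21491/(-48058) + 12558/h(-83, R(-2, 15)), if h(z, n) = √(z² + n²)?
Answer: 21491/48058 + 25116*√27581/27581 ≈ 151.68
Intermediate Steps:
D = -7 (D = -9 + 2 = -7)
K(w) = -½ (K(w) = 3/8 - (-1)*(-7)/8 = 3/8 - ⅛*7 = 3/8 - 7/8 = -½)
R(I, G) = 5/2 (R(I, G) = -5*(-½) = 5/2)
h(z, n) = √(n² + z²)
-21491/(-48058) + 12558/h(-83, R(-2, 15)) = -21491/(-48058) + 12558/(√((5/2)² + (-83)²)) = -21491*(-1/48058) + 12558/(√(25/4 + 6889)) = 21491/48058 + 12558/(√(27581/4)) = 21491/48058 + 12558/((√27581/2)) = 21491/48058 + 12558*(2*√27581/27581) = 21491/48058 + 25116*√27581/27581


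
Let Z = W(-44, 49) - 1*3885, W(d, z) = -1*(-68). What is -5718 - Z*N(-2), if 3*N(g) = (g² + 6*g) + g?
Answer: -55324/3 ≈ -18441.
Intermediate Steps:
W(d, z) = 68
N(g) = g²/3 + 7*g/3 (N(g) = ((g² + 6*g) + g)/3 = (g² + 7*g)/3 = g²/3 + 7*g/3)
Z = -3817 (Z = 68 - 1*3885 = 68 - 3885 = -3817)
-5718 - Z*N(-2) = -5718 - (-3817)*(⅓)*(-2)*(7 - 2) = -5718 - (-3817)*(⅓)*(-2)*5 = -5718 - (-3817)*(-10)/3 = -5718 - 1*38170/3 = -5718 - 38170/3 = -55324/3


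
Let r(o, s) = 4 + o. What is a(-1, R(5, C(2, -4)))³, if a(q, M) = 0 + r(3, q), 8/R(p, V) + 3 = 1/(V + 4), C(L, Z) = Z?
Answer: 343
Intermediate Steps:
R(p, V) = 8/(-3 + 1/(4 + V)) (R(p, V) = 8/(-3 + 1/(V + 4)) = 8/(-3 + 1/(4 + V)))
a(q, M) = 7 (a(q, M) = 0 + (4 + 3) = 0 + 7 = 7)
a(-1, R(5, C(2, -4)))³ = 7³ = 343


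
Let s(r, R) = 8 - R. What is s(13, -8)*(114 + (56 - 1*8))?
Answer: 2592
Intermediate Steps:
s(13, -8)*(114 + (56 - 1*8)) = (8 - 1*(-8))*(114 + (56 - 1*8)) = (8 + 8)*(114 + (56 - 8)) = 16*(114 + 48) = 16*162 = 2592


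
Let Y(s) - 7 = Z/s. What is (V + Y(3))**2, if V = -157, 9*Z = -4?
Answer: 16434916/729 ≈ 22544.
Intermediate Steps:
Z = -4/9 (Z = (1/9)*(-4) = -4/9 ≈ -0.44444)
Y(s) = 7 - 4/(9*s)
(V + Y(3))**2 = (-157 + (7 - 4/9/3))**2 = (-157 + (7 - 4/9*1/3))**2 = (-157 + (7 - 4/27))**2 = (-157 + 185/27)**2 = (-4054/27)**2 = 16434916/729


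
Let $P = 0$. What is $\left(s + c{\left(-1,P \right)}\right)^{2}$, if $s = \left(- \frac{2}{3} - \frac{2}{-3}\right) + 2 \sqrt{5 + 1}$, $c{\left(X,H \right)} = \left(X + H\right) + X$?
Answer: $28 - 8 \sqrt{6} \approx 8.4041$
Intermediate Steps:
$c{\left(X,H \right)} = H + 2 X$ ($c{\left(X,H \right)} = \left(H + X\right) + X = H + 2 X$)
$s = 2 \sqrt{6}$ ($s = \left(\left(-2\right) \frac{1}{3} - - \frac{2}{3}\right) + 2 \sqrt{6} = \left(- \frac{2}{3} + \frac{2}{3}\right) + 2 \sqrt{6} = 0 + 2 \sqrt{6} = 2 \sqrt{6} \approx 4.899$)
$\left(s + c{\left(-1,P \right)}\right)^{2} = \left(2 \sqrt{6} + \left(0 + 2 \left(-1\right)\right)\right)^{2} = \left(2 \sqrt{6} + \left(0 - 2\right)\right)^{2} = \left(2 \sqrt{6} - 2\right)^{2} = \left(-2 + 2 \sqrt{6}\right)^{2}$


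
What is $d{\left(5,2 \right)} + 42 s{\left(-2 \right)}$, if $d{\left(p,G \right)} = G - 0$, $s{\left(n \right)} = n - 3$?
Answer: $-208$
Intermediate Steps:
$s{\left(n \right)} = -3 + n$
$d{\left(p,G \right)} = G$ ($d{\left(p,G \right)} = G + 0 = G$)
$d{\left(5,2 \right)} + 42 s{\left(-2 \right)} = 2 + 42 \left(-3 - 2\right) = 2 + 42 \left(-5\right) = 2 - 210 = -208$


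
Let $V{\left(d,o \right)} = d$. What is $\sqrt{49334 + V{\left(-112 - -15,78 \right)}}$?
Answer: $\sqrt{49237} \approx 221.89$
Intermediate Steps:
$\sqrt{49334 + V{\left(-112 - -15,78 \right)}} = \sqrt{49334 - 97} = \sqrt{49237}$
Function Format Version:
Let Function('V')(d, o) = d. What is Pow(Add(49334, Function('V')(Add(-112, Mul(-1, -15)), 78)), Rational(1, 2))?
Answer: Pow(49237, Rational(1, 2)) ≈ 221.89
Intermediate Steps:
Pow(Add(49334, Function('V')(Add(-112, Mul(-1, -15)), 78)), Rational(1, 2)) = Pow(Add(49334, Add(-112, Mul(-1, -15))), Rational(1, 2)) = Pow(Add(49334, Add(-112, 15)), Rational(1, 2)) = Pow(Add(49334, -97), Rational(1, 2)) = Pow(49237, Rational(1, 2))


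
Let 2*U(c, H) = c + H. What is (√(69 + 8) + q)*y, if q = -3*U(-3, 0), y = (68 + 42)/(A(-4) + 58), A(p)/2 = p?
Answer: 99/10 + 11*√77/5 ≈ 29.205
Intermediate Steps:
A(p) = 2*p
U(c, H) = H/2 + c/2 (U(c, H) = (c + H)/2 = (H + c)/2 = H/2 + c/2)
y = 11/5 (y = (68 + 42)/(2*(-4) + 58) = 110/(-8 + 58) = 110/50 = 110*(1/50) = 11/5 ≈ 2.2000)
q = 9/2 (q = -3*((½)*0 + (½)*(-3)) = -3*(0 - 3/2) = -3*(-3/2) = 9/2 ≈ 4.5000)
(√(69 + 8) + q)*y = (√(69 + 8) + 9/2)*(11/5) = (√77 + 9/2)*(11/5) = (9/2 + √77)*(11/5) = 99/10 + 11*√77/5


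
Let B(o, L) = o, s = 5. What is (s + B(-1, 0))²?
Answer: 16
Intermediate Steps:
(s + B(-1, 0))² = (5 - 1)² = 4² = 16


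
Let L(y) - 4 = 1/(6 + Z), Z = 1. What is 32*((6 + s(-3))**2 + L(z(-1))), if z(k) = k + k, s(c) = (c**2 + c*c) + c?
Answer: 99712/7 ≈ 14245.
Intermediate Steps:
s(c) = c + 2*c**2 (s(c) = (c**2 + c**2) + c = 2*c**2 + c = c + 2*c**2)
z(k) = 2*k
L(y) = 29/7 (L(y) = 4 + 1/(6 + 1) = 4 + 1/7 = 29/7)
32*((6 + s(-3))**2 + L(z(-1))) = 32*((6 - 3*(1 + 2*(-3)))**2 + 29/7) = 32*((6 - 3*(1 - 6))**2 + 29/7) = 32*((6 - 3*(-5))**2 + 29/7) = 32*((6 + 15)**2 + 29/7) = 32*(21**2 + 29/7) = 32*(441 + 29/7) = 32*(3116/7) = 99712/7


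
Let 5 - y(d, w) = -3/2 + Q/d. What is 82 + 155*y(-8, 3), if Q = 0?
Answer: 2179/2 ≈ 1089.5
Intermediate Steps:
y(d, w) = 13/2 (y(d, w) = 5 - (-3/2 + 0/d) = 5 - (-3*1/2 + 0) = 5 - (-3/2 + 0) = 5 - 1*(-3/2) = 5 + 3/2 = 13/2)
82 + 155*y(-8, 3) = 82 + 155*(13/2) = 82 + 2015/2 = 2179/2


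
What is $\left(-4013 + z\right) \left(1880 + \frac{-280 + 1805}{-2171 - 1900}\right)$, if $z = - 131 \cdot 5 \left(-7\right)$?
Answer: $\frac{4376918260}{4071} \approx 1.0751 \cdot 10^{6}$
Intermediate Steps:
$z = 4585$ ($z = \left(-131\right) \left(-35\right) = 4585$)
$\left(-4013 + z\right) \left(1880 + \frac{-280 + 1805}{-2171 - 1900}\right) = \left(-4013 + 4585\right) \left(1880 + \frac{-280 + 1805}{-2171 - 1900}\right) = 572 \left(1880 + \frac{1525}{-4071}\right) = 572 \left(1880 + 1525 \left(- \frac{1}{4071}\right)\right) = 572 \left(1880 - \frac{1525}{4071}\right) = 572 \cdot \frac{7651955}{4071} = \frac{4376918260}{4071}$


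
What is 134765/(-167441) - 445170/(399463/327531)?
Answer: -24414119579815265/66886484183 ≈ -3.6501e+5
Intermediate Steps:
134765/(-167441) - 445170/(399463/327531) = 134765*(-1/167441) - 445170/(399463*(1/327531)) = -134765/167441 - 445170/399463/327531 = -134765/167441 - 445170*327531/399463 = -134765/167441 - 145806975270/399463 = -24414119579815265/66886484183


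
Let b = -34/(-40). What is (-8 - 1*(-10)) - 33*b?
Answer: -521/20 ≈ -26.050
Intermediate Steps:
b = 17/20 (b = -34*(-1/40) = 17/20 ≈ 0.85000)
(-8 - 1*(-10)) - 33*b = (-8 - 1*(-10)) - 33*17/20 = (-8 + 10) - 561/20 = 2 - 561/20 = -521/20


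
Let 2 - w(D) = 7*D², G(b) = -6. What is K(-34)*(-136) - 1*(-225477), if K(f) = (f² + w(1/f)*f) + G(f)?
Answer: 78297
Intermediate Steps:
w(D) = 2 - 7*D²
K(f) = -6 + f² + f*(2 - 7/f²) (K(f) = (f² + (2 - 7/f²)*f) - 6 = (f² + f*(2 - 7/f²)) - 6 = -6 + f² + f*(2 - 7/f²))
K(-34)*(-136) - 1*(-225477) = (-6 + (-34)² - 7/(-34) + 2*(-34))*(-136) - 1*(-225477) = (-6 + 1156 - 7*(-1/34) - 68)*(-136) + 225477 = (-6 + 1156 + 7/34 - 68)*(-136) + 225477 = (36795/34)*(-136) + 225477 = -147180 + 225477 = 78297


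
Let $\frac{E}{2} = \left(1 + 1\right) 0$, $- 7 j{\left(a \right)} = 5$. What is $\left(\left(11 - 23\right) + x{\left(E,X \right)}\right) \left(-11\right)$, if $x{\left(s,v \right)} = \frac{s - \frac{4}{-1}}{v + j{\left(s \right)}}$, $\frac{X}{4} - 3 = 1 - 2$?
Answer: $\frac{6424}{51} \approx 125.96$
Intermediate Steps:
$j{\left(a \right)} = - \frac{5}{7}$ ($j{\left(a \right)} = \left(- \frac{1}{7}\right) 5 = - \frac{5}{7}$)
$X = 8$ ($X = 12 + 4 \left(1 - 2\right) = 12 + 4 \left(-1\right) = 12 - 4 = 8$)
$E = 0$ ($E = 2 \left(1 + 1\right) 0 = 2 \cdot 2 \cdot 0 = 2 \cdot 0 = 0$)
$x{\left(s,v \right)} = \frac{4 + s}{- \frac{5}{7} + v}$ ($x{\left(s,v \right)} = \frac{s - \frac{4}{-1}}{v - \frac{5}{7}} = \frac{s - -4}{- \frac{5}{7} + v} = \frac{s + 4}{- \frac{5}{7} + v} = \frac{4 + s}{- \frac{5}{7} + v}$)
$\left(\left(11 - 23\right) + x{\left(E,X \right)}\right) \left(-11\right) = \left(\left(11 - 23\right) + \frac{7 \left(4 + 0\right)}{-5 + 7 \cdot 8}\right) \left(-11\right) = \left(\left(11 - 23\right) + 7 \frac{1}{-5 + 56} \cdot 4\right) \left(-11\right) = \left(-12 + 7 \cdot \frac{1}{51} \cdot 4\right) \left(-11\right) = \left(-12 + \frac{28}{51}\right) \left(-11\right) = \left(- \frac{584}{51}\right) \left(-11\right) = \frac{6424}{51}$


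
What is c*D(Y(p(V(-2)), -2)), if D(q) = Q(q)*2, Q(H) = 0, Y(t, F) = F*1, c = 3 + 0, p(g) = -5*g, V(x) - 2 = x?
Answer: 0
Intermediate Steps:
V(x) = 2 + x
c = 3
Y(t, F) = F
D(q) = 0 (D(q) = 0*2 = 0)
c*D(Y(p(V(-2)), -2)) = 3*0 = 0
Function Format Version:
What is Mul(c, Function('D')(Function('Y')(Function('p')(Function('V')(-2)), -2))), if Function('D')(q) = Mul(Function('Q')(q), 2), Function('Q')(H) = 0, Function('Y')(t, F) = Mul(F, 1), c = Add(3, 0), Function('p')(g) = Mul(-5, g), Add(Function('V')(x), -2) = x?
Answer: 0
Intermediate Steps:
Function('V')(x) = Add(2, x)
c = 3
Function('Y')(t, F) = F
Function('D')(q) = 0 (Function('D')(q) = Mul(0, 2) = 0)
Mul(c, Function('D')(Function('Y')(Function('p')(Function('V')(-2)), -2))) = Mul(3, 0) = 0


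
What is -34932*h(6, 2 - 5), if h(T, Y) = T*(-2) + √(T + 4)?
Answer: 419184 - 34932*√10 ≈ 3.0872e+5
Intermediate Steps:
h(T, Y) = √(4 + T) - 2*T (h(T, Y) = -2*T + √(4 + T) = √(4 + T) - 2*T)
-34932*h(6, 2 - 5) = -34932*(√(4 + 6) - 2*6) = -34932*(√10 - 12) = -34932*(-12 + √10) = 419184 - 34932*√10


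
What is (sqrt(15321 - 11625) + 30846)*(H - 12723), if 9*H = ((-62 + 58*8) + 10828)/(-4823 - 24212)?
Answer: -6836958269390/17421 - 2659777580*sqrt(231)/52263 ≈ -3.9323e+8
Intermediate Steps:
H = -2246/52263 (H = (((-62 + 58*8) + 10828)/(-4823 - 24212))/9 = (((-62 + 464) + 10828)/(-29035))/9 = ((402 + 10828)*(-1/29035))/9 = (11230*(-1/29035))/9 = (1/9)*(-2246/5807) = -2246/52263 ≈ -0.042975)
(sqrt(15321 - 11625) + 30846)*(H - 12723) = (sqrt(15321 - 11625) + 30846)*(-2246/52263 - 12723) = (sqrt(3696) + 30846)*(-664944395/52263) = (4*sqrt(231) + 30846)*(-664944395/52263) = (30846 + 4*sqrt(231))*(-664944395/52263) = -6836958269390/17421 - 2659777580*sqrt(231)/52263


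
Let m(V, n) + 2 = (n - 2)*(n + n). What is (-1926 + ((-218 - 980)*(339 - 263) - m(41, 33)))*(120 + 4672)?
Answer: -455326256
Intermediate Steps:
m(V, n) = -2 + 2*n*(-2 + n) (m(V, n) = -2 + (n - 2)*(n + n) = -2 + (-2 + n)*(2*n) = -2 + 2*n*(-2 + n))
(-1926 + ((-218 - 980)*(339 - 263) - m(41, 33)))*(120 + 4672) = (-1926 + ((-218 - 980)*(339 - 263) - (-2 - 4*33 + 2*33**2)))*(120 + 4672) = (-1926 + (-1198*76 - (-2 - 132 + 2*1089)))*4792 = (-1926 + (-91048 - (-2 - 132 + 2178)))*4792 = (-1926 + (-91048 - 1*2044))*4792 = (-1926 + (-91048 - 2044))*4792 = (-1926 - 93092)*4792 = -95018*4792 = -455326256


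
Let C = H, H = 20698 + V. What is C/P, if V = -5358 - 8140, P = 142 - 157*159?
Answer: -7200/24821 ≈ -0.29008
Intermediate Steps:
P = -24821 (P = 142 - 24963 = -24821)
V = -13498
H = 7200 (H = 20698 - 13498 = 7200)
C = 7200
C/P = 7200/(-24821) = 7200*(-1/24821) = -7200/24821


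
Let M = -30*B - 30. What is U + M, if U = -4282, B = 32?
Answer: -5272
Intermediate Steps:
M = -990 (M = -30*32 - 30 = -960 - 30 = -990)
U + M = -4282 - 990 = -5272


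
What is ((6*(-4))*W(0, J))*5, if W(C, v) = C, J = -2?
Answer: 0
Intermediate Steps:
((6*(-4))*W(0, J))*5 = ((6*(-4))*0)*5 = -24*0*5 = 0*5 = 0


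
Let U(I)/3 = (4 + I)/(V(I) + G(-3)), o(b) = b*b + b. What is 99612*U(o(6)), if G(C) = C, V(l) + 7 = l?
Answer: 1718307/4 ≈ 4.2958e+5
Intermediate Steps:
o(b) = b + b² (o(b) = b² + b = b + b²)
V(l) = -7 + l
U(I) = 3*(4 + I)/(-10 + I) (U(I) = 3*((4 + I)/((-7 + I) - 3)) = 3*((4 + I)/(-10 + I)) = 3*(4 + I)/(-10 + I))
99612*U(o(6)) = 99612*(3*(4 + 6*(1 + 6))/(-10 + 6*(1 + 6))) = 99612*(3*(4 + 6*7)/(-10 + 6*7)) = 99612*(3*(4 + 42)/(-10 + 42)) = 99612*(3*46/32) = 99612*(3*(1/32)*46) = 99612*(69/16) = 1718307/4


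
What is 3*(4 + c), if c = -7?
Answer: -9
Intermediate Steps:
3*(4 + c) = 3*(4 - 7) = 3*(-3) = -9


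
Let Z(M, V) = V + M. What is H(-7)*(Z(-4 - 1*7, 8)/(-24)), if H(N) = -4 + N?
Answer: -11/8 ≈ -1.3750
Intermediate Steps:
Z(M, V) = M + V
H(-7)*(Z(-4 - 1*7, 8)/(-24)) = (-4 - 7)*(((-4 - 1*7) + 8)/(-24)) = -11*((-4 - 7) + 8)*(-1)/24 = -11*(-11 + 8)*(-1)/24 = -(-33)*(-1)/24 = -11*1/8 = -11/8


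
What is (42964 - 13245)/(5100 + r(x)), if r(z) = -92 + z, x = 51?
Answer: 29719/5059 ≈ 5.8745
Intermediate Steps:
(42964 - 13245)/(5100 + r(x)) = (42964 - 13245)/(5100 + (-92 + 51)) = 29719/(5100 - 41) = 29719/5059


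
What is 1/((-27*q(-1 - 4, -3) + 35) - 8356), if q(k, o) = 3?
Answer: -1/8402 ≈ -0.00011902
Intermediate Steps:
1/((-27*q(-1 - 4, -3) + 35) - 8356) = 1/((-27*3 + 35) - 8356) = 1/((-81 + 35) - 8356) = 1/(-46 - 8356) = 1/(-8402) = -1/8402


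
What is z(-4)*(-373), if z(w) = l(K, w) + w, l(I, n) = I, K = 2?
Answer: 746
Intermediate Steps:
z(w) = 2 + w
z(-4)*(-373) = (2 - 4)*(-373) = -2*(-373) = 746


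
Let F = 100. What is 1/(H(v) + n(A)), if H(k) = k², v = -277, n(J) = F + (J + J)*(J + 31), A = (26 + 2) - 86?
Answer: 1/79961 ≈ 1.2506e-5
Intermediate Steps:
A = -58 (A = 28 - 86 = -58)
n(J) = 100 + 2*J*(31 + J) (n(J) = 100 + (J + J)*(J + 31) = 100 + (2*J)*(31 + J) = 100 + 2*J*(31 + J))
1/(H(v) + n(A)) = 1/((-277)² + (100 + 2*(-58)² + 62*(-58))) = 1/(76729 + (100 + 2*3364 - 3596)) = 1/(76729 + (100 + 6728 - 3596)) = 1/(76729 + 3232) = 1/79961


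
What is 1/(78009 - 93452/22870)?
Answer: 11435/891986189 ≈ 1.2820e-5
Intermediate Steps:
1/(78009 - 93452/22870) = 1/(78009 - 93452*1/22870) = 1/(78009 - 46726/11435) = 1/(891986189/11435) = 11435/891986189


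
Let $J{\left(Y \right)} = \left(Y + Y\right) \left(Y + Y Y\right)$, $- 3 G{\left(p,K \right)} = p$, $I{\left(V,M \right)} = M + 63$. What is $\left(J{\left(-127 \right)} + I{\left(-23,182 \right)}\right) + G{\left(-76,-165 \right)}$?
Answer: $- \frac{12192713}{3} \approx -4.0642 \cdot 10^{6}$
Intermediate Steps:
$I{\left(V,M \right)} = 63 + M$
$G{\left(p,K \right)} = - \frac{p}{3}$
$J{\left(Y \right)} = 2 Y \left(Y + Y^{2}\right)$
$\left(J{\left(-127 \right)} + I{\left(-23,182 \right)}\right) + G{\left(-76,-165 \right)} = \left(2 \left(-127\right)^{2} \left(1 - 127\right) + \left(63 + 182\right)\right) - - \frac{76}{3} = \left(2 \cdot 16129 \left(-126\right) + 245\right) + \frac{76}{3} = \left(-4064508 + 245\right) + \frac{76}{3} = -4064263 + \frac{76}{3} = - \frac{12192713}{3}$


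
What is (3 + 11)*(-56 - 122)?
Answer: -2492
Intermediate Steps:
(3 + 11)*(-56 - 122) = 14*(-178) = -2492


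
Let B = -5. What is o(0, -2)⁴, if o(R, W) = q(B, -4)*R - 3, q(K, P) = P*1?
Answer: 81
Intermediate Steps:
q(K, P) = P
o(R, W) = -3 - 4*R (o(R, W) = -4*R - 3 = -3 - 4*R)
o(0, -2)⁴ = (-3 - 4*0)⁴ = (-3 + 0)⁴ = (-3)⁴ = 81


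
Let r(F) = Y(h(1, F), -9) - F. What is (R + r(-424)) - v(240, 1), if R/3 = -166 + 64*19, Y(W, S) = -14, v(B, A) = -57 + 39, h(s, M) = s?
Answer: 3578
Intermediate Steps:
v(B, A) = -18
r(F) = -14 - F
R = 3150 (R = 3*(-166 + 64*19) = 3*(-166 + 1216) = 3*1050 = 3150)
(R + r(-424)) - v(240, 1) = (3150 + (-14 - 1*(-424))) - 1*(-18) = (3150 + (-14 + 424)) + 18 = (3150 + 410) + 18 = 3560 + 18 = 3578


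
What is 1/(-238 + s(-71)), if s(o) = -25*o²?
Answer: -1/126263 ≈ -7.9200e-6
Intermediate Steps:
1/(-238 + s(-71)) = 1/(-238 - 25*(-71)²) = 1/(-238 - 25*5041) = 1/(-238 - 126025) = 1/(-126263) = -1/126263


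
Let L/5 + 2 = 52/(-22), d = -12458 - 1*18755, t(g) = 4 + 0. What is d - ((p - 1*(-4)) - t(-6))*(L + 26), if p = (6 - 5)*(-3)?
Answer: -343205/11 ≈ -31200.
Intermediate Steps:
p = -3 (p = 1*(-3) = -3)
t(g) = 4
d = -31213 (d = -12458 - 18755 = -31213)
L = -240/11 (L = -10 + 5*(52/(-22)) = -10 + 5*(52*(-1/22)) = -10 + 5*(-26/11) = -10 - 130/11 = -240/11 ≈ -21.818)
d - ((p - 1*(-4)) - t(-6))*(L + 26) = -31213 - ((-3 - 1*(-4)) - 1*4)*(-240/11 + 26) = -31213 - ((-3 + 4) - 4)*46/11 = -31213 - (1 - 4)*46/11 = -31213 - (-3)*46/11 = -31213 - 1*(-138/11) = -31213 + 138/11 = -343205/11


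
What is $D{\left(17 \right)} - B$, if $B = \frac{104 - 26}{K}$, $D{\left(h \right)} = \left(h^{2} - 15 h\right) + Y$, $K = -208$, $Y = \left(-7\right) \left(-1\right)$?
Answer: $\frac{331}{8} \approx 41.375$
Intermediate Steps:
$Y = 7$
$D{\left(h \right)} = 7 + h^{2} - 15 h$ ($D{\left(h \right)} = \left(h^{2} - 15 h\right) + 7 = 7 + h^{2} - 15 h$)
$B = - \frac{3}{8}$ ($B = \frac{104 - 26}{-208} = 78 \left(- \frac{1}{208}\right) = - \frac{3}{8} \approx -0.375$)
$D{\left(17 \right)} - B = \left(7 + 17^{2} - 255\right) - - \frac{3}{8} = \left(7 + 289 - 255\right) + \frac{3}{8} = 41 + \frac{3}{8} = \frac{331}{8}$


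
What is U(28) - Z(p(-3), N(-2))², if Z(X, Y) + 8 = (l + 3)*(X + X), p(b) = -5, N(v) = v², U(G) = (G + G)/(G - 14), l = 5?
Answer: -7740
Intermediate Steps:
U(G) = 2*G/(-14 + G) (U(G) = (2*G)/(-14 + G) = 2*G/(-14 + G))
Z(X, Y) = -8 + 16*X (Z(X, Y) = -8 + (5 + 3)*(X + X) = -8 + 8*(2*X) = -8 + 16*X)
U(28) - Z(p(-3), N(-2))² = 2*28/(-14 + 28) - (-8 + 16*(-5))² = 2*28/14 - (-8 - 80)² = 2*28*(1/14) - 1*(-88)² = 4 - 1*7744 = 4 - 7744 = -7740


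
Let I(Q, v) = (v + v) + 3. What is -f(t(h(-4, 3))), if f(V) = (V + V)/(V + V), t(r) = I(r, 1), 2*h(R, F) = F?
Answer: -1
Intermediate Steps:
I(Q, v) = 3 + 2*v (I(Q, v) = 2*v + 3 = 3 + 2*v)
h(R, F) = F/2
t(r) = 5 (t(r) = 3 + 2*1 = 3 + 2 = 5)
f(V) = 1 (f(V) = (2*V)/((2*V)) = (2*V)*(1/(2*V)) = 1)
-f(t(h(-4, 3))) = -1*1 = -1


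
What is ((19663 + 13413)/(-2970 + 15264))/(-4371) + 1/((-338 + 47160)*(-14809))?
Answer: -11467261041461/18630294211081926 ≈ -0.00061552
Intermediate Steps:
((19663 + 13413)/(-2970 + 15264))/(-4371) + 1/((-338 + 47160)*(-14809)) = (33076/12294)*(-1/4371) - 1/14809/46822 = (33076*(1/12294))*(-1/4371) + (1/46822)*(-1/14809) = (16538/6147)*(-1/4371) - 1/693386998 = -16538/26868537 - 1/693386998 = -11467261041461/18630294211081926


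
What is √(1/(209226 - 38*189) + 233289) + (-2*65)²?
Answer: 16900 + √2380817938278387/101022 ≈ 17383.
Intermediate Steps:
√(1/(209226 - 38*189) + 233289) + (-2*65)² = √(1/(209226 - 7182) + 233289) + (-130)² = √(1/202044 + 233289) + 16900 = √(47134642717/202044) + 16900 = √2380817938278387/101022 + 16900 = 16900 + √2380817938278387/101022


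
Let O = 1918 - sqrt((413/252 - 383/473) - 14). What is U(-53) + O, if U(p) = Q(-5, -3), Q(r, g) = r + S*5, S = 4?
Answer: 1933 - 7*I*sqrt(2164921)/2838 ≈ 1933.0 - 3.6292*I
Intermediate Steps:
Q(r, g) = 20 + r (Q(r, g) = r + 4*5 = r + 20 = 20 + r)
U(p) = 15 (U(p) = 20 - 5 = 15)
O = 1918 - 7*I*sqrt(2164921)/2838 (O = 1918 - sqrt((413*(1/252) - 383*1/473) - 14) = 1918 - sqrt((59/36 - 383/473) - 14) = 1918 - sqrt(14119/17028 - 14) = 1918 - sqrt(-224273/17028) = 1918 - 7*I*sqrt(2164921)/2838 ≈ 1918.0 - 3.6292*I)
U(-53) + O = 15 + (1918 - 7*I*sqrt(2164921)/2838) = 1933 - 7*I*sqrt(2164921)/2838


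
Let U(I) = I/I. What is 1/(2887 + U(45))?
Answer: 1/2888 ≈ 0.00034626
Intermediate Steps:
U(I) = 1
1/(2887 + U(45)) = 1/(2887 + 1) = 1/2888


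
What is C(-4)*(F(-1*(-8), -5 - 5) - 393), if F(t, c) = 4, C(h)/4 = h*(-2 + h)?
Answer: -37344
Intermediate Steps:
C(h) = 4*h*(-2 + h) (C(h) = 4*(h*(-2 + h)) = 4*h*(-2 + h))
C(-4)*(F(-1*(-8), -5 - 5) - 393) = (4*(-4)*(-2 - 4))*(4 - 393) = (4*(-4)*(-6))*(-389) = 96*(-389) = -37344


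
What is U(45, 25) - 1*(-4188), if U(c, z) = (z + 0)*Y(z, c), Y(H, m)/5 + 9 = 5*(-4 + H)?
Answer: 16188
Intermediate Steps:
Y(H, m) = -145 + 25*H (Y(H, m) = -45 + 5*(5*(-4 + H)) = -45 + 5*(-20 + 5*H) = -45 + (-100 + 25*H) = -145 + 25*H)
U(c, z) = z*(-145 + 25*z) (U(c, z) = (z + 0)*(-145 + 25*z) = z*(-145 + 25*z))
U(45, 25) - 1*(-4188) = 5*25*(-29 + 5*25) - 1*(-4188) = 5*25*(-29 + 125) + 4188 = 5*25*96 + 4188 = 12000 + 4188 = 16188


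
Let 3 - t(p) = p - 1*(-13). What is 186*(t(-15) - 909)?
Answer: -168144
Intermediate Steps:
t(p) = -10 - p (t(p) = 3 - (p - 1*(-13)) = 3 - (p + 13) = 3 - (13 + p) = 3 + (-13 - p) = -10 - p)
186*(t(-15) - 909) = 186*((-10 - 1*(-15)) - 909) = 186*((-10 + 15) - 909) = 186*(5 - 909) = 186*(-904) = -168144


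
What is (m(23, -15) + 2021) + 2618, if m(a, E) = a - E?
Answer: 4677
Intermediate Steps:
(m(23, -15) + 2021) + 2618 = ((23 - 1*(-15)) + 2021) + 2618 = ((23 + 15) + 2021) + 2618 = (38 + 2021) + 2618 = 2059 + 2618 = 4677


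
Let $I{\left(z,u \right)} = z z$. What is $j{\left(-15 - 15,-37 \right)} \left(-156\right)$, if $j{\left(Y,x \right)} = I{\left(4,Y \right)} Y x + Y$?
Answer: $-2765880$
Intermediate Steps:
$I{\left(z,u \right)} = z^{2}$
$j{\left(Y,x \right)} = Y + 16 Y x$ ($j{\left(Y,x \right)} = 4^{2} Y x + Y = 16 Y x + Y = Y + 16 Y x$)
$j{\left(-15 - 15,-37 \right)} \left(-156\right) = \left(-15 - 15\right) \left(1 + 16 \left(-37\right)\right) \left(-156\right) = \left(-15 - 15\right) \left(1 - 592\right) \left(-156\right) = \left(-30\right) \left(-591\right) \left(-156\right) = 17730 \left(-156\right) = -2765880$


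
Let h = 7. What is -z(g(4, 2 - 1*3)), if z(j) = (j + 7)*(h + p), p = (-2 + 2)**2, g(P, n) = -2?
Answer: -35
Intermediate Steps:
p = 0 (p = 0**2 = 0)
z(j) = 49 + 7*j (z(j) = (j + 7)*(7 + 0) = (7 + j)*7 = 49 + 7*j)
-z(g(4, 2 - 1*3)) = -(49 + 7*(-2)) = -(49 - 14) = -1*35 = -35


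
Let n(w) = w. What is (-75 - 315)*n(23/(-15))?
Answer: 598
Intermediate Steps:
(-75 - 315)*n(23/(-15)) = (-75 - 315)*(23/(-15)) = -8970*(-1)/15 = -390*(-23/15) = 598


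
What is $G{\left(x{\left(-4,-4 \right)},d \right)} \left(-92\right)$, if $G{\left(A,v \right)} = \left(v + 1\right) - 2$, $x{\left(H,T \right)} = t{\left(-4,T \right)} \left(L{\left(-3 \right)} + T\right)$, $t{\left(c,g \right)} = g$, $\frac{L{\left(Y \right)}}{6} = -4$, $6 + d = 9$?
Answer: $-184$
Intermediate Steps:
$d = 3$ ($d = -6 + 9 = 3$)
$L{\left(Y \right)} = -24$ ($L{\left(Y \right)} = 6 \left(-4\right) = -24$)
$x{\left(H,T \right)} = T \left(-24 + T\right)$
$G{\left(A,v \right)} = -1 + v$ ($G{\left(A,v \right)} = \left(1 + v\right) - 2 = -1 + v$)
$G{\left(x{\left(-4,-4 \right)},d \right)} \left(-92\right) = \left(-1 + 3\right) \left(-92\right) = 2 \left(-92\right) = -184$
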